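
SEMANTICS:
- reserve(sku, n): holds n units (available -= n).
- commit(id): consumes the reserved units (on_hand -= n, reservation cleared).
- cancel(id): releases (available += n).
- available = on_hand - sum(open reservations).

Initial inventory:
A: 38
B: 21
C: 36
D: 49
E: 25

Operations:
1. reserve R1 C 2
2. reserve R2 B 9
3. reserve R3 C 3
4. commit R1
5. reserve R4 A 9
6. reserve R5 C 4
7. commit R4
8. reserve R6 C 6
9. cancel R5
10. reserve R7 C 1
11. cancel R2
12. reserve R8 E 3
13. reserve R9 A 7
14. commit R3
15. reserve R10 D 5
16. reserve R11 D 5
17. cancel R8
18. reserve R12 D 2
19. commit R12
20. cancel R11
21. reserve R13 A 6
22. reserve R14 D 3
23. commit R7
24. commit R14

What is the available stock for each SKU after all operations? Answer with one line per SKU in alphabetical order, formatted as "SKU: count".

Step 1: reserve R1 C 2 -> on_hand[A=38 B=21 C=36 D=49 E=25] avail[A=38 B=21 C=34 D=49 E=25] open={R1}
Step 2: reserve R2 B 9 -> on_hand[A=38 B=21 C=36 D=49 E=25] avail[A=38 B=12 C=34 D=49 E=25] open={R1,R2}
Step 3: reserve R3 C 3 -> on_hand[A=38 B=21 C=36 D=49 E=25] avail[A=38 B=12 C=31 D=49 E=25] open={R1,R2,R3}
Step 4: commit R1 -> on_hand[A=38 B=21 C=34 D=49 E=25] avail[A=38 B=12 C=31 D=49 E=25] open={R2,R3}
Step 5: reserve R4 A 9 -> on_hand[A=38 B=21 C=34 D=49 E=25] avail[A=29 B=12 C=31 D=49 E=25] open={R2,R3,R4}
Step 6: reserve R5 C 4 -> on_hand[A=38 B=21 C=34 D=49 E=25] avail[A=29 B=12 C=27 D=49 E=25] open={R2,R3,R4,R5}
Step 7: commit R4 -> on_hand[A=29 B=21 C=34 D=49 E=25] avail[A=29 B=12 C=27 D=49 E=25] open={R2,R3,R5}
Step 8: reserve R6 C 6 -> on_hand[A=29 B=21 C=34 D=49 E=25] avail[A=29 B=12 C=21 D=49 E=25] open={R2,R3,R5,R6}
Step 9: cancel R5 -> on_hand[A=29 B=21 C=34 D=49 E=25] avail[A=29 B=12 C=25 D=49 E=25] open={R2,R3,R6}
Step 10: reserve R7 C 1 -> on_hand[A=29 B=21 C=34 D=49 E=25] avail[A=29 B=12 C=24 D=49 E=25] open={R2,R3,R6,R7}
Step 11: cancel R2 -> on_hand[A=29 B=21 C=34 D=49 E=25] avail[A=29 B=21 C=24 D=49 E=25] open={R3,R6,R7}
Step 12: reserve R8 E 3 -> on_hand[A=29 B=21 C=34 D=49 E=25] avail[A=29 B=21 C=24 D=49 E=22] open={R3,R6,R7,R8}
Step 13: reserve R9 A 7 -> on_hand[A=29 B=21 C=34 D=49 E=25] avail[A=22 B=21 C=24 D=49 E=22] open={R3,R6,R7,R8,R9}
Step 14: commit R3 -> on_hand[A=29 B=21 C=31 D=49 E=25] avail[A=22 B=21 C=24 D=49 E=22] open={R6,R7,R8,R9}
Step 15: reserve R10 D 5 -> on_hand[A=29 B=21 C=31 D=49 E=25] avail[A=22 B=21 C=24 D=44 E=22] open={R10,R6,R7,R8,R9}
Step 16: reserve R11 D 5 -> on_hand[A=29 B=21 C=31 D=49 E=25] avail[A=22 B=21 C=24 D=39 E=22] open={R10,R11,R6,R7,R8,R9}
Step 17: cancel R8 -> on_hand[A=29 B=21 C=31 D=49 E=25] avail[A=22 B=21 C=24 D=39 E=25] open={R10,R11,R6,R7,R9}
Step 18: reserve R12 D 2 -> on_hand[A=29 B=21 C=31 D=49 E=25] avail[A=22 B=21 C=24 D=37 E=25] open={R10,R11,R12,R6,R7,R9}
Step 19: commit R12 -> on_hand[A=29 B=21 C=31 D=47 E=25] avail[A=22 B=21 C=24 D=37 E=25] open={R10,R11,R6,R7,R9}
Step 20: cancel R11 -> on_hand[A=29 B=21 C=31 D=47 E=25] avail[A=22 B=21 C=24 D=42 E=25] open={R10,R6,R7,R9}
Step 21: reserve R13 A 6 -> on_hand[A=29 B=21 C=31 D=47 E=25] avail[A=16 B=21 C=24 D=42 E=25] open={R10,R13,R6,R7,R9}
Step 22: reserve R14 D 3 -> on_hand[A=29 B=21 C=31 D=47 E=25] avail[A=16 B=21 C=24 D=39 E=25] open={R10,R13,R14,R6,R7,R9}
Step 23: commit R7 -> on_hand[A=29 B=21 C=30 D=47 E=25] avail[A=16 B=21 C=24 D=39 E=25] open={R10,R13,R14,R6,R9}
Step 24: commit R14 -> on_hand[A=29 B=21 C=30 D=44 E=25] avail[A=16 B=21 C=24 D=39 E=25] open={R10,R13,R6,R9}

Answer: A: 16
B: 21
C: 24
D: 39
E: 25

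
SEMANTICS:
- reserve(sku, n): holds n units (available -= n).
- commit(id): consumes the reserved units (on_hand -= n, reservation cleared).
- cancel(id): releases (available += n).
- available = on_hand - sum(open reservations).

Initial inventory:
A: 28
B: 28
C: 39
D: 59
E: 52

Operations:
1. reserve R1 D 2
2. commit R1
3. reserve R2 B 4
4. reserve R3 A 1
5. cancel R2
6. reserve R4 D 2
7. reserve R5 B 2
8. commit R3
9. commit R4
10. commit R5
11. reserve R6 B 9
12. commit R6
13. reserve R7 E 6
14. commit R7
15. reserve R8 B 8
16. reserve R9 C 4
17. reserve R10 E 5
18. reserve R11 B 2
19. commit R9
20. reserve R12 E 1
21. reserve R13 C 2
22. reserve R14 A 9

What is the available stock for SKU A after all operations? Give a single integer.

Answer: 18

Derivation:
Step 1: reserve R1 D 2 -> on_hand[A=28 B=28 C=39 D=59 E=52] avail[A=28 B=28 C=39 D=57 E=52] open={R1}
Step 2: commit R1 -> on_hand[A=28 B=28 C=39 D=57 E=52] avail[A=28 B=28 C=39 D=57 E=52] open={}
Step 3: reserve R2 B 4 -> on_hand[A=28 B=28 C=39 D=57 E=52] avail[A=28 B=24 C=39 D=57 E=52] open={R2}
Step 4: reserve R3 A 1 -> on_hand[A=28 B=28 C=39 D=57 E=52] avail[A=27 B=24 C=39 D=57 E=52] open={R2,R3}
Step 5: cancel R2 -> on_hand[A=28 B=28 C=39 D=57 E=52] avail[A=27 B=28 C=39 D=57 E=52] open={R3}
Step 6: reserve R4 D 2 -> on_hand[A=28 B=28 C=39 D=57 E=52] avail[A=27 B=28 C=39 D=55 E=52] open={R3,R4}
Step 7: reserve R5 B 2 -> on_hand[A=28 B=28 C=39 D=57 E=52] avail[A=27 B=26 C=39 D=55 E=52] open={R3,R4,R5}
Step 8: commit R3 -> on_hand[A=27 B=28 C=39 D=57 E=52] avail[A=27 B=26 C=39 D=55 E=52] open={R4,R5}
Step 9: commit R4 -> on_hand[A=27 B=28 C=39 D=55 E=52] avail[A=27 B=26 C=39 D=55 E=52] open={R5}
Step 10: commit R5 -> on_hand[A=27 B=26 C=39 D=55 E=52] avail[A=27 B=26 C=39 D=55 E=52] open={}
Step 11: reserve R6 B 9 -> on_hand[A=27 B=26 C=39 D=55 E=52] avail[A=27 B=17 C=39 D=55 E=52] open={R6}
Step 12: commit R6 -> on_hand[A=27 B=17 C=39 D=55 E=52] avail[A=27 B=17 C=39 D=55 E=52] open={}
Step 13: reserve R7 E 6 -> on_hand[A=27 B=17 C=39 D=55 E=52] avail[A=27 B=17 C=39 D=55 E=46] open={R7}
Step 14: commit R7 -> on_hand[A=27 B=17 C=39 D=55 E=46] avail[A=27 B=17 C=39 D=55 E=46] open={}
Step 15: reserve R8 B 8 -> on_hand[A=27 B=17 C=39 D=55 E=46] avail[A=27 B=9 C=39 D=55 E=46] open={R8}
Step 16: reserve R9 C 4 -> on_hand[A=27 B=17 C=39 D=55 E=46] avail[A=27 B=9 C=35 D=55 E=46] open={R8,R9}
Step 17: reserve R10 E 5 -> on_hand[A=27 B=17 C=39 D=55 E=46] avail[A=27 B=9 C=35 D=55 E=41] open={R10,R8,R9}
Step 18: reserve R11 B 2 -> on_hand[A=27 B=17 C=39 D=55 E=46] avail[A=27 B=7 C=35 D=55 E=41] open={R10,R11,R8,R9}
Step 19: commit R9 -> on_hand[A=27 B=17 C=35 D=55 E=46] avail[A=27 B=7 C=35 D=55 E=41] open={R10,R11,R8}
Step 20: reserve R12 E 1 -> on_hand[A=27 B=17 C=35 D=55 E=46] avail[A=27 B=7 C=35 D=55 E=40] open={R10,R11,R12,R8}
Step 21: reserve R13 C 2 -> on_hand[A=27 B=17 C=35 D=55 E=46] avail[A=27 B=7 C=33 D=55 E=40] open={R10,R11,R12,R13,R8}
Step 22: reserve R14 A 9 -> on_hand[A=27 B=17 C=35 D=55 E=46] avail[A=18 B=7 C=33 D=55 E=40] open={R10,R11,R12,R13,R14,R8}
Final available[A] = 18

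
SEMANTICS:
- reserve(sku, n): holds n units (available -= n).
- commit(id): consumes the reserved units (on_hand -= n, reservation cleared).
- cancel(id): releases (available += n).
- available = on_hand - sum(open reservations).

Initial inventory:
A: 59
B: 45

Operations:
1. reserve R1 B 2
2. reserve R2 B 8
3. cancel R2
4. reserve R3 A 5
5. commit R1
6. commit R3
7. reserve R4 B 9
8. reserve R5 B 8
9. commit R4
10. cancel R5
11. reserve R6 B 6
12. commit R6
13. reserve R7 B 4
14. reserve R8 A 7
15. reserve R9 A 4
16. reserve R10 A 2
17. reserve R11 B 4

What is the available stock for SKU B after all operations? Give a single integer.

Step 1: reserve R1 B 2 -> on_hand[A=59 B=45] avail[A=59 B=43] open={R1}
Step 2: reserve R2 B 8 -> on_hand[A=59 B=45] avail[A=59 B=35] open={R1,R2}
Step 3: cancel R2 -> on_hand[A=59 B=45] avail[A=59 B=43] open={R1}
Step 4: reserve R3 A 5 -> on_hand[A=59 B=45] avail[A=54 B=43] open={R1,R3}
Step 5: commit R1 -> on_hand[A=59 B=43] avail[A=54 B=43] open={R3}
Step 6: commit R3 -> on_hand[A=54 B=43] avail[A=54 B=43] open={}
Step 7: reserve R4 B 9 -> on_hand[A=54 B=43] avail[A=54 B=34] open={R4}
Step 8: reserve R5 B 8 -> on_hand[A=54 B=43] avail[A=54 B=26] open={R4,R5}
Step 9: commit R4 -> on_hand[A=54 B=34] avail[A=54 B=26] open={R5}
Step 10: cancel R5 -> on_hand[A=54 B=34] avail[A=54 B=34] open={}
Step 11: reserve R6 B 6 -> on_hand[A=54 B=34] avail[A=54 B=28] open={R6}
Step 12: commit R6 -> on_hand[A=54 B=28] avail[A=54 B=28] open={}
Step 13: reserve R7 B 4 -> on_hand[A=54 B=28] avail[A=54 B=24] open={R7}
Step 14: reserve R8 A 7 -> on_hand[A=54 B=28] avail[A=47 B=24] open={R7,R8}
Step 15: reserve R9 A 4 -> on_hand[A=54 B=28] avail[A=43 B=24] open={R7,R8,R9}
Step 16: reserve R10 A 2 -> on_hand[A=54 B=28] avail[A=41 B=24] open={R10,R7,R8,R9}
Step 17: reserve R11 B 4 -> on_hand[A=54 B=28] avail[A=41 B=20] open={R10,R11,R7,R8,R9}
Final available[B] = 20

Answer: 20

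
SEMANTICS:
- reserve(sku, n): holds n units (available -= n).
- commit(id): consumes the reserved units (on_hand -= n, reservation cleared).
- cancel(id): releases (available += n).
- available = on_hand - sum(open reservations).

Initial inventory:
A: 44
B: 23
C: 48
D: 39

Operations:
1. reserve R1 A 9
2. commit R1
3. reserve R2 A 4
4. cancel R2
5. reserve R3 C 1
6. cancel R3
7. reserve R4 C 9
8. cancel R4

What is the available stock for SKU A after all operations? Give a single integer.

Step 1: reserve R1 A 9 -> on_hand[A=44 B=23 C=48 D=39] avail[A=35 B=23 C=48 D=39] open={R1}
Step 2: commit R1 -> on_hand[A=35 B=23 C=48 D=39] avail[A=35 B=23 C=48 D=39] open={}
Step 3: reserve R2 A 4 -> on_hand[A=35 B=23 C=48 D=39] avail[A=31 B=23 C=48 D=39] open={R2}
Step 4: cancel R2 -> on_hand[A=35 B=23 C=48 D=39] avail[A=35 B=23 C=48 D=39] open={}
Step 5: reserve R3 C 1 -> on_hand[A=35 B=23 C=48 D=39] avail[A=35 B=23 C=47 D=39] open={R3}
Step 6: cancel R3 -> on_hand[A=35 B=23 C=48 D=39] avail[A=35 B=23 C=48 D=39] open={}
Step 7: reserve R4 C 9 -> on_hand[A=35 B=23 C=48 D=39] avail[A=35 B=23 C=39 D=39] open={R4}
Step 8: cancel R4 -> on_hand[A=35 B=23 C=48 D=39] avail[A=35 B=23 C=48 D=39] open={}
Final available[A] = 35

Answer: 35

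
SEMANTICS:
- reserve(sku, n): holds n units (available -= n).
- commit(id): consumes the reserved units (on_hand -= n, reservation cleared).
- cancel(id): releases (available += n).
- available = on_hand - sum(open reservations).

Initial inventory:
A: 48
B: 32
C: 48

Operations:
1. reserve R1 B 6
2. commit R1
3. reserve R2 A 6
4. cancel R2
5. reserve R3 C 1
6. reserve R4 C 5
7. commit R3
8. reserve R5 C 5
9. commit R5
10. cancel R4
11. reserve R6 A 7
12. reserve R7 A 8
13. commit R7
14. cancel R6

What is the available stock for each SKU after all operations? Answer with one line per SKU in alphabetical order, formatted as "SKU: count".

Step 1: reserve R1 B 6 -> on_hand[A=48 B=32 C=48] avail[A=48 B=26 C=48] open={R1}
Step 2: commit R1 -> on_hand[A=48 B=26 C=48] avail[A=48 B=26 C=48] open={}
Step 3: reserve R2 A 6 -> on_hand[A=48 B=26 C=48] avail[A=42 B=26 C=48] open={R2}
Step 4: cancel R2 -> on_hand[A=48 B=26 C=48] avail[A=48 B=26 C=48] open={}
Step 5: reserve R3 C 1 -> on_hand[A=48 B=26 C=48] avail[A=48 B=26 C=47] open={R3}
Step 6: reserve R4 C 5 -> on_hand[A=48 B=26 C=48] avail[A=48 B=26 C=42] open={R3,R4}
Step 7: commit R3 -> on_hand[A=48 B=26 C=47] avail[A=48 B=26 C=42] open={R4}
Step 8: reserve R5 C 5 -> on_hand[A=48 B=26 C=47] avail[A=48 B=26 C=37] open={R4,R5}
Step 9: commit R5 -> on_hand[A=48 B=26 C=42] avail[A=48 B=26 C=37] open={R4}
Step 10: cancel R4 -> on_hand[A=48 B=26 C=42] avail[A=48 B=26 C=42] open={}
Step 11: reserve R6 A 7 -> on_hand[A=48 B=26 C=42] avail[A=41 B=26 C=42] open={R6}
Step 12: reserve R7 A 8 -> on_hand[A=48 B=26 C=42] avail[A=33 B=26 C=42] open={R6,R7}
Step 13: commit R7 -> on_hand[A=40 B=26 C=42] avail[A=33 B=26 C=42] open={R6}
Step 14: cancel R6 -> on_hand[A=40 B=26 C=42] avail[A=40 B=26 C=42] open={}

Answer: A: 40
B: 26
C: 42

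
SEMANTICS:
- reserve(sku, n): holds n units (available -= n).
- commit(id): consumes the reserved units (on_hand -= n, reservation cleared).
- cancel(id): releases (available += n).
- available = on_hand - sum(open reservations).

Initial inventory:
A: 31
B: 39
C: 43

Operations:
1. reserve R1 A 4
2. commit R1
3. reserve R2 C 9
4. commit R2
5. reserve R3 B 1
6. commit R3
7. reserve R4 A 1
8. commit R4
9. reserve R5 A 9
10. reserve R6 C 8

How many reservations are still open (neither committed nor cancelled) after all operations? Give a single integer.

Step 1: reserve R1 A 4 -> on_hand[A=31 B=39 C=43] avail[A=27 B=39 C=43] open={R1}
Step 2: commit R1 -> on_hand[A=27 B=39 C=43] avail[A=27 B=39 C=43] open={}
Step 3: reserve R2 C 9 -> on_hand[A=27 B=39 C=43] avail[A=27 B=39 C=34] open={R2}
Step 4: commit R2 -> on_hand[A=27 B=39 C=34] avail[A=27 B=39 C=34] open={}
Step 5: reserve R3 B 1 -> on_hand[A=27 B=39 C=34] avail[A=27 B=38 C=34] open={R3}
Step 6: commit R3 -> on_hand[A=27 B=38 C=34] avail[A=27 B=38 C=34] open={}
Step 7: reserve R4 A 1 -> on_hand[A=27 B=38 C=34] avail[A=26 B=38 C=34] open={R4}
Step 8: commit R4 -> on_hand[A=26 B=38 C=34] avail[A=26 B=38 C=34] open={}
Step 9: reserve R5 A 9 -> on_hand[A=26 B=38 C=34] avail[A=17 B=38 C=34] open={R5}
Step 10: reserve R6 C 8 -> on_hand[A=26 B=38 C=34] avail[A=17 B=38 C=26] open={R5,R6}
Open reservations: ['R5', 'R6'] -> 2

Answer: 2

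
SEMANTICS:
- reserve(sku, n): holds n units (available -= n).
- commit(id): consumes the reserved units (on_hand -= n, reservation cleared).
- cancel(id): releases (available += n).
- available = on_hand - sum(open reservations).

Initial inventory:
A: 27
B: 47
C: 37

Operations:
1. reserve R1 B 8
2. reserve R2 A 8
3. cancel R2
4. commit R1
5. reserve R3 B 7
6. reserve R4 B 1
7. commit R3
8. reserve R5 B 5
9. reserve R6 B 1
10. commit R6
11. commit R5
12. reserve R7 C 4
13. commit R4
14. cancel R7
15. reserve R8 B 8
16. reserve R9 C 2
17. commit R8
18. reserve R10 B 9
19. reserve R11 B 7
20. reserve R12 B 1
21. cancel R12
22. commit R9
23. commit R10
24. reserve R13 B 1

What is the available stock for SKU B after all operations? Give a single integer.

Answer: 0

Derivation:
Step 1: reserve R1 B 8 -> on_hand[A=27 B=47 C=37] avail[A=27 B=39 C=37] open={R1}
Step 2: reserve R2 A 8 -> on_hand[A=27 B=47 C=37] avail[A=19 B=39 C=37] open={R1,R2}
Step 3: cancel R2 -> on_hand[A=27 B=47 C=37] avail[A=27 B=39 C=37] open={R1}
Step 4: commit R1 -> on_hand[A=27 B=39 C=37] avail[A=27 B=39 C=37] open={}
Step 5: reserve R3 B 7 -> on_hand[A=27 B=39 C=37] avail[A=27 B=32 C=37] open={R3}
Step 6: reserve R4 B 1 -> on_hand[A=27 B=39 C=37] avail[A=27 B=31 C=37] open={R3,R4}
Step 7: commit R3 -> on_hand[A=27 B=32 C=37] avail[A=27 B=31 C=37] open={R4}
Step 8: reserve R5 B 5 -> on_hand[A=27 B=32 C=37] avail[A=27 B=26 C=37] open={R4,R5}
Step 9: reserve R6 B 1 -> on_hand[A=27 B=32 C=37] avail[A=27 B=25 C=37] open={R4,R5,R6}
Step 10: commit R6 -> on_hand[A=27 B=31 C=37] avail[A=27 B=25 C=37] open={R4,R5}
Step 11: commit R5 -> on_hand[A=27 B=26 C=37] avail[A=27 B=25 C=37] open={R4}
Step 12: reserve R7 C 4 -> on_hand[A=27 B=26 C=37] avail[A=27 B=25 C=33] open={R4,R7}
Step 13: commit R4 -> on_hand[A=27 B=25 C=37] avail[A=27 B=25 C=33] open={R7}
Step 14: cancel R7 -> on_hand[A=27 B=25 C=37] avail[A=27 B=25 C=37] open={}
Step 15: reserve R8 B 8 -> on_hand[A=27 B=25 C=37] avail[A=27 B=17 C=37] open={R8}
Step 16: reserve R9 C 2 -> on_hand[A=27 B=25 C=37] avail[A=27 B=17 C=35] open={R8,R9}
Step 17: commit R8 -> on_hand[A=27 B=17 C=37] avail[A=27 B=17 C=35] open={R9}
Step 18: reserve R10 B 9 -> on_hand[A=27 B=17 C=37] avail[A=27 B=8 C=35] open={R10,R9}
Step 19: reserve R11 B 7 -> on_hand[A=27 B=17 C=37] avail[A=27 B=1 C=35] open={R10,R11,R9}
Step 20: reserve R12 B 1 -> on_hand[A=27 B=17 C=37] avail[A=27 B=0 C=35] open={R10,R11,R12,R9}
Step 21: cancel R12 -> on_hand[A=27 B=17 C=37] avail[A=27 B=1 C=35] open={R10,R11,R9}
Step 22: commit R9 -> on_hand[A=27 B=17 C=35] avail[A=27 B=1 C=35] open={R10,R11}
Step 23: commit R10 -> on_hand[A=27 B=8 C=35] avail[A=27 B=1 C=35] open={R11}
Step 24: reserve R13 B 1 -> on_hand[A=27 B=8 C=35] avail[A=27 B=0 C=35] open={R11,R13}
Final available[B] = 0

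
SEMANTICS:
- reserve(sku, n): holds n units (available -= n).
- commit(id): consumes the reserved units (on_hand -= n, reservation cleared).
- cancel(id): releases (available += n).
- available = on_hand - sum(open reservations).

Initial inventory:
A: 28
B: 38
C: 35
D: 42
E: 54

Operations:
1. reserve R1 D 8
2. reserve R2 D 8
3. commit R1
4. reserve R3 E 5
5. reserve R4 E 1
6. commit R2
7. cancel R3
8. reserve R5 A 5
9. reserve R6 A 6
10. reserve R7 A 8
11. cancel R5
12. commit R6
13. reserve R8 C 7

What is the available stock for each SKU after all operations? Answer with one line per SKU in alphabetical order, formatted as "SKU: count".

Step 1: reserve R1 D 8 -> on_hand[A=28 B=38 C=35 D=42 E=54] avail[A=28 B=38 C=35 D=34 E=54] open={R1}
Step 2: reserve R2 D 8 -> on_hand[A=28 B=38 C=35 D=42 E=54] avail[A=28 B=38 C=35 D=26 E=54] open={R1,R2}
Step 3: commit R1 -> on_hand[A=28 B=38 C=35 D=34 E=54] avail[A=28 B=38 C=35 D=26 E=54] open={R2}
Step 4: reserve R3 E 5 -> on_hand[A=28 B=38 C=35 D=34 E=54] avail[A=28 B=38 C=35 D=26 E=49] open={R2,R3}
Step 5: reserve R4 E 1 -> on_hand[A=28 B=38 C=35 D=34 E=54] avail[A=28 B=38 C=35 D=26 E=48] open={R2,R3,R4}
Step 6: commit R2 -> on_hand[A=28 B=38 C=35 D=26 E=54] avail[A=28 B=38 C=35 D=26 E=48] open={R3,R4}
Step 7: cancel R3 -> on_hand[A=28 B=38 C=35 D=26 E=54] avail[A=28 B=38 C=35 D=26 E=53] open={R4}
Step 8: reserve R5 A 5 -> on_hand[A=28 B=38 C=35 D=26 E=54] avail[A=23 B=38 C=35 D=26 E=53] open={R4,R5}
Step 9: reserve R6 A 6 -> on_hand[A=28 B=38 C=35 D=26 E=54] avail[A=17 B=38 C=35 D=26 E=53] open={R4,R5,R6}
Step 10: reserve R7 A 8 -> on_hand[A=28 B=38 C=35 D=26 E=54] avail[A=9 B=38 C=35 D=26 E=53] open={R4,R5,R6,R7}
Step 11: cancel R5 -> on_hand[A=28 B=38 C=35 D=26 E=54] avail[A=14 B=38 C=35 D=26 E=53] open={R4,R6,R7}
Step 12: commit R6 -> on_hand[A=22 B=38 C=35 D=26 E=54] avail[A=14 B=38 C=35 D=26 E=53] open={R4,R7}
Step 13: reserve R8 C 7 -> on_hand[A=22 B=38 C=35 D=26 E=54] avail[A=14 B=38 C=28 D=26 E=53] open={R4,R7,R8}

Answer: A: 14
B: 38
C: 28
D: 26
E: 53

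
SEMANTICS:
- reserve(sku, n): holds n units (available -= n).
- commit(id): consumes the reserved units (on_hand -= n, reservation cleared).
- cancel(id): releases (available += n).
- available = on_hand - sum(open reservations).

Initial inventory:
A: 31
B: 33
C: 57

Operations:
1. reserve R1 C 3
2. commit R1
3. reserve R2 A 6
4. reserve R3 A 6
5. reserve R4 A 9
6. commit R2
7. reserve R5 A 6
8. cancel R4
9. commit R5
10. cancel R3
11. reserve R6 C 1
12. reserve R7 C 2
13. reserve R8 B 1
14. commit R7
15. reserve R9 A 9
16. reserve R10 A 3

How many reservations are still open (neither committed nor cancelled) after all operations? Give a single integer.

Step 1: reserve R1 C 3 -> on_hand[A=31 B=33 C=57] avail[A=31 B=33 C=54] open={R1}
Step 2: commit R1 -> on_hand[A=31 B=33 C=54] avail[A=31 B=33 C=54] open={}
Step 3: reserve R2 A 6 -> on_hand[A=31 B=33 C=54] avail[A=25 B=33 C=54] open={R2}
Step 4: reserve R3 A 6 -> on_hand[A=31 B=33 C=54] avail[A=19 B=33 C=54] open={R2,R3}
Step 5: reserve R4 A 9 -> on_hand[A=31 B=33 C=54] avail[A=10 B=33 C=54] open={R2,R3,R4}
Step 6: commit R2 -> on_hand[A=25 B=33 C=54] avail[A=10 B=33 C=54] open={R3,R4}
Step 7: reserve R5 A 6 -> on_hand[A=25 B=33 C=54] avail[A=4 B=33 C=54] open={R3,R4,R5}
Step 8: cancel R4 -> on_hand[A=25 B=33 C=54] avail[A=13 B=33 C=54] open={R3,R5}
Step 9: commit R5 -> on_hand[A=19 B=33 C=54] avail[A=13 B=33 C=54] open={R3}
Step 10: cancel R3 -> on_hand[A=19 B=33 C=54] avail[A=19 B=33 C=54] open={}
Step 11: reserve R6 C 1 -> on_hand[A=19 B=33 C=54] avail[A=19 B=33 C=53] open={R6}
Step 12: reserve R7 C 2 -> on_hand[A=19 B=33 C=54] avail[A=19 B=33 C=51] open={R6,R7}
Step 13: reserve R8 B 1 -> on_hand[A=19 B=33 C=54] avail[A=19 B=32 C=51] open={R6,R7,R8}
Step 14: commit R7 -> on_hand[A=19 B=33 C=52] avail[A=19 B=32 C=51] open={R6,R8}
Step 15: reserve R9 A 9 -> on_hand[A=19 B=33 C=52] avail[A=10 B=32 C=51] open={R6,R8,R9}
Step 16: reserve R10 A 3 -> on_hand[A=19 B=33 C=52] avail[A=7 B=32 C=51] open={R10,R6,R8,R9}
Open reservations: ['R10', 'R6', 'R8', 'R9'] -> 4

Answer: 4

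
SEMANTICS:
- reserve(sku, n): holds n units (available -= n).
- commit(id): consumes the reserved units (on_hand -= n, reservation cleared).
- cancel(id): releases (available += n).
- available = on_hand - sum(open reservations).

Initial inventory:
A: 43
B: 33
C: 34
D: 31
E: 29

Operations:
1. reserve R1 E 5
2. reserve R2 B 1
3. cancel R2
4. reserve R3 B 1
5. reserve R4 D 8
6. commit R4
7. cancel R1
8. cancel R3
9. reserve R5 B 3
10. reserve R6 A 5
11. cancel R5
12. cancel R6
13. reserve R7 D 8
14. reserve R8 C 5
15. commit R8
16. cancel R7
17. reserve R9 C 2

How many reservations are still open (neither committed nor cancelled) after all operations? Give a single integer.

Step 1: reserve R1 E 5 -> on_hand[A=43 B=33 C=34 D=31 E=29] avail[A=43 B=33 C=34 D=31 E=24] open={R1}
Step 2: reserve R2 B 1 -> on_hand[A=43 B=33 C=34 D=31 E=29] avail[A=43 B=32 C=34 D=31 E=24] open={R1,R2}
Step 3: cancel R2 -> on_hand[A=43 B=33 C=34 D=31 E=29] avail[A=43 B=33 C=34 D=31 E=24] open={R1}
Step 4: reserve R3 B 1 -> on_hand[A=43 B=33 C=34 D=31 E=29] avail[A=43 B=32 C=34 D=31 E=24] open={R1,R3}
Step 5: reserve R4 D 8 -> on_hand[A=43 B=33 C=34 D=31 E=29] avail[A=43 B=32 C=34 D=23 E=24] open={R1,R3,R4}
Step 6: commit R4 -> on_hand[A=43 B=33 C=34 D=23 E=29] avail[A=43 B=32 C=34 D=23 E=24] open={R1,R3}
Step 7: cancel R1 -> on_hand[A=43 B=33 C=34 D=23 E=29] avail[A=43 B=32 C=34 D=23 E=29] open={R3}
Step 8: cancel R3 -> on_hand[A=43 B=33 C=34 D=23 E=29] avail[A=43 B=33 C=34 D=23 E=29] open={}
Step 9: reserve R5 B 3 -> on_hand[A=43 B=33 C=34 D=23 E=29] avail[A=43 B=30 C=34 D=23 E=29] open={R5}
Step 10: reserve R6 A 5 -> on_hand[A=43 B=33 C=34 D=23 E=29] avail[A=38 B=30 C=34 D=23 E=29] open={R5,R6}
Step 11: cancel R5 -> on_hand[A=43 B=33 C=34 D=23 E=29] avail[A=38 B=33 C=34 D=23 E=29] open={R6}
Step 12: cancel R6 -> on_hand[A=43 B=33 C=34 D=23 E=29] avail[A=43 B=33 C=34 D=23 E=29] open={}
Step 13: reserve R7 D 8 -> on_hand[A=43 B=33 C=34 D=23 E=29] avail[A=43 B=33 C=34 D=15 E=29] open={R7}
Step 14: reserve R8 C 5 -> on_hand[A=43 B=33 C=34 D=23 E=29] avail[A=43 B=33 C=29 D=15 E=29] open={R7,R8}
Step 15: commit R8 -> on_hand[A=43 B=33 C=29 D=23 E=29] avail[A=43 B=33 C=29 D=15 E=29] open={R7}
Step 16: cancel R7 -> on_hand[A=43 B=33 C=29 D=23 E=29] avail[A=43 B=33 C=29 D=23 E=29] open={}
Step 17: reserve R9 C 2 -> on_hand[A=43 B=33 C=29 D=23 E=29] avail[A=43 B=33 C=27 D=23 E=29] open={R9}
Open reservations: ['R9'] -> 1

Answer: 1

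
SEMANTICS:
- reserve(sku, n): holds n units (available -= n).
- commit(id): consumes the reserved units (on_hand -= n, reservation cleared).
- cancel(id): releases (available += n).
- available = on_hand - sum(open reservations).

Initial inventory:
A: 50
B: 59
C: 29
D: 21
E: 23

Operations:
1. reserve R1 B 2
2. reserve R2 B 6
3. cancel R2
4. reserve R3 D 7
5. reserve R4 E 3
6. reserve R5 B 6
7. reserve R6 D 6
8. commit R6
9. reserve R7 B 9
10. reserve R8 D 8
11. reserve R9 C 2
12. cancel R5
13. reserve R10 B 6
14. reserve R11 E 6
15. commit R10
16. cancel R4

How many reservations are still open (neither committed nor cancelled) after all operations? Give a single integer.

Answer: 6

Derivation:
Step 1: reserve R1 B 2 -> on_hand[A=50 B=59 C=29 D=21 E=23] avail[A=50 B=57 C=29 D=21 E=23] open={R1}
Step 2: reserve R2 B 6 -> on_hand[A=50 B=59 C=29 D=21 E=23] avail[A=50 B=51 C=29 D=21 E=23] open={R1,R2}
Step 3: cancel R2 -> on_hand[A=50 B=59 C=29 D=21 E=23] avail[A=50 B=57 C=29 D=21 E=23] open={R1}
Step 4: reserve R3 D 7 -> on_hand[A=50 B=59 C=29 D=21 E=23] avail[A=50 B=57 C=29 D=14 E=23] open={R1,R3}
Step 5: reserve R4 E 3 -> on_hand[A=50 B=59 C=29 D=21 E=23] avail[A=50 B=57 C=29 D=14 E=20] open={R1,R3,R4}
Step 6: reserve R5 B 6 -> on_hand[A=50 B=59 C=29 D=21 E=23] avail[A=50 B=51 C=29 D=14 E=20] open={R1,R3,R4,R5}
Step 7: reserve R6 D 6 -> on_hand[A=50 B=59 C=29 D=21 E=23] avail[A=50 B=51 C=29 D=8 E=20] open={R1,R3,R4,R5,R6}
Step 8: commit R6 -> on_hand[A=50 B=59 C=29 D=15 E=23] avail[A=50 B=51 C=29 D=8 E=20] open={R1,R3,R4,R5}
Step 9: reserve R7 B 9 -> on_hand[A=50 B=59 C=29 D=15 E=23] avail[A=50 B=42 C=29 D=8 E=20] open={R1,R3,R4,R5,R7}
Step 10: reserve R8 D 8 -> on_hand[A=50 B=59 C=29 D=15 E=23] avail[A=50 B=42 C=29 D=0 E=20] open={R1,R3,R4,R5,R7,R8}
Step 11: reserve R9 C 2 -> on_hand[A=50 B=59 C=29 D=15 E=23] avail[A=50 B=42 C=27 D=0 E=20] open={R1,R3,R4,R5,R7,R8,R9}
Step 12: cancel R5 -> on_hand[A=50 B=59 C=29 D=15 E=23] avail[A=50 B=48 C=27 D=0 E=20] open={R1,R3,R4,R7,R8,R9}
Step 13: reserve R10 B 6 -> on_hand[A=50 B=59 C=29 D=15 E=23] avail[A=50 B=42 C=27 D=0 E=20] open={R1,R10,R3,R4,R7,R8,R9}
Step 14: reserve R11 E 6 -> on_hand[A=50 B=59 C=29 D=15 E=23] avail[A=50 B=42 C=27 D=0 E=14] open={R1,R10,R11,R3,R4,R7,R8,R9}
Step 15: commit R10 -> on_hand[A=50 B=53 C=29 D=15 E=23] avail[A=50 B=42 C=27 D=0 E=14] open={R1,R11,R3,R4,R7,R8,R9}
Step 16: cancel R4 -> on_hand[A=50 B=53 C=29 D=15 E=23] avail[A=50 B=42 C=27 D=0 E=17] open={R1,R11,R3,R7,R8,R9}
Open reservations: ['R1', 'R11', 'R3', 'R7', 'R8', 'R9'] -> 6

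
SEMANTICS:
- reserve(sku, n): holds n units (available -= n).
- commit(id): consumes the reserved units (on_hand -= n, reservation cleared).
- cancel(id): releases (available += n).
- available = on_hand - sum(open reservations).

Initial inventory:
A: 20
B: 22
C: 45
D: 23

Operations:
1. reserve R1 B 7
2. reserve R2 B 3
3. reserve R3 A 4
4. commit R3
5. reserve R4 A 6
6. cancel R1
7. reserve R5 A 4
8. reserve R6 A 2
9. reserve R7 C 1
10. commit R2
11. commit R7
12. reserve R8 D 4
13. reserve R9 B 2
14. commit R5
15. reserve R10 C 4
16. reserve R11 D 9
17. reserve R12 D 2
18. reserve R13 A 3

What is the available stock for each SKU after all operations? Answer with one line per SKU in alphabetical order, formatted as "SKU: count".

Answer: A: 1
B: 17
C: 40
D: 8

Derivation:
Step 1: reserve R1 B 7 -> on_hand[A=20 B=22 C=45 D=23] avail[A=20 B=15 C=45 D=23] open={R1}
Step 2: reserve R2 B 3 -> on_hand[A=20 B=22 C=45 D=23] avail[A=20 B=12 C=45 D=23] open={R1,R2}
Step 3: reserve R3 A 4 -> on_hand[A=20 B=22 C=45 D=23] avail[A=16 B=12 C=45 D=23] open={R1,R2,R3}
Step 4: commit R3 -> on_hand[A=16 B=22 C=45 D=23] avail[A=16 B=12 C=45 D=23] open={R1,R2}
Step 5: reserve R4 A 6 -> on_hand[A=16 B=22 C=45 D=23] avail[A=10 B=12 C=45 D=23] open={R1,R2,R4}
Step 6: cancel R1 -> on_hand[A=16 B=22 C=45 D=23] avail[A=10 B=19 C=45 D=23] open={R2,R4}
Step 7: reserve R5 A 4 -> on_hand[A=16 B=22 C=45 D=23] avail[A=6 B=19 C=45 D=23] open={R2,R4,R5}
Step 8: reserve R6 A 2 -> on_hand[A=16 B=22 C=45 D=23] avail[A=4 B=19 C=45 D=23] open={R2,R4,R5,R6}
Step 9: reserve R7 C 1 -> on_hand[A=16 B=22 C=45 D=23] avail[A=4 B=19 C=44 D=23] open={R2,R4,R5,R6,R7}
Step 10: commit R2 -> on_hand[A=16 B=19 C=45 D=23] avail[A=4 B=19 C=44 D=23] open={R4,R5,R6,R7}
Step 11: commit R7 -> on_hand[A=16 B=19 C=44 D=23] avail[A=4 B=19 C=44 D=23] open={R4,R5,R6}
Step 12: reserve R8 D 4 -> on_hand[A=16 B=19 C=44 D=23] avail[A=4 B=19 C=44 D=19] open={R4,R5,R6,R8}
Step 13: reserve R9 B 2 -> on_hand[A=16 B=19 C=44 D=23] avail[A=4 B=17 C=44 D=19] open={R4,R5,R6,R8,R9}
Step 14: commit R5 -> on_hand[A=12 B=19 C=44 D=23] avail[A=4 B=17 C=44 D=19] open={R4,R6,R8,R9}
Step 15: reserve R10 C 4 -> on_hand[A=12 B=19 C=44 D=23] avail[A=4 B=17 C=40 D=19] open={R10,R4,R6,R8,R9}
Step 16: reserve R11 D 9 -> on_hand[A=12 B=19 C=44 D=23] avail[A=4 B=17 C=40 D=10] open={R10,R11,R4,R6,R8,R9}
Step 17: reserve R12 D 2 -> on_hand[A=12 B=19 C=44 D=23] avail[A=4 B=17 C=40 D=8] open={R10,R11,R12,R4,R6,R8,R9}
Step 18: reserve R13 A 3 -> on_hand[A=12 B=19 C=44 D=23] avail[A=1 B=17 C=40 D=8] open={R10,R11,R12,R13,R4,R6,R8,R9}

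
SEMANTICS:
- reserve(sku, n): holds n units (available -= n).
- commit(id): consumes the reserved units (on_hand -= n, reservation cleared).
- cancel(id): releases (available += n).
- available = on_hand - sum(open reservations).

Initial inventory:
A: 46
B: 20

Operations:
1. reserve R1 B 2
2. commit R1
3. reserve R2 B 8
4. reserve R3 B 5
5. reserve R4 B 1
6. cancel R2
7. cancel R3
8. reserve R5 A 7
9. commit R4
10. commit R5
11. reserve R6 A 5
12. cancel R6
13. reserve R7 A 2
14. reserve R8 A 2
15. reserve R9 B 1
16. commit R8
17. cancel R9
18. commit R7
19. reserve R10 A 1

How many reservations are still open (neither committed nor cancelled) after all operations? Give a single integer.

Step 1: reserve R1 B 2 -> on_hand[A=46 B=20] avail[A=46 B=18] open={R1}
Step 2: commit R1 -> on_hand[A=46 B=18] avail[A=46 B=18] open={}
Step 3: reserve R2 B 8 -> on_hand[A=46 B=18] avail[A=46 B=10] open={R2}
Step 4: reserve R3 B 5 -> on_hand[A=46 B=18] avail[A=46 B=5] open={R2,R3}
Step 5: reserve R4 B 1 -> on_hand[A=46 B=18] avail[A=46 B=4] open={R2,R3,R4}
Step 6: cancel R2 -> on_hand[A=46 B=18] avail[A=46 B=12] open={R3,R4}
Step 7: cancel R3 -> on_hand[A=46 B=18] avail[A=46 B=17] open={R4}
Step 8: reserve R5 A 7 -> on_hand[A=46 B=18] avail[A=39 B=17] open={R4,R5}
Step 9: commit R4 -> on_hand[A=46 B=17] avail[A=39 B=17] open={R5}
Step 10: commit R5 -> on_hand[A=39 B=17] avail[A=39 B=17] open={}
Step 11: reserve R6 A 5 -> on_hand[A=39 B=17] avail[A=34 B=17] open={R6}
Step 12: cancel R6 -> on_hand[A=39 B=17] avail[A=39 B=17] open={}
Step 13: reserve R7 A 2 -> on_hand[A=39 B=17] avail[A=37 B=17] open={R7}
Step 14: reserve R8 A 2 -> on_hand[A=39 B=17] avail[A=35 B=17] open={R7,R8}
Step 15: reserve R9 B 1 -> on_hand[A=39 B=17] avail[A=35 B=16] open={R7,R8,R9}
Step 16: commit R8 -> on_hand[A=37 B=17] avail[A=35 B=16] open={R7,R9}
Step 17: cancel R9 -> on_hand[A=37 B=17] avail[A=35 B=17] open={R7}
Step 18: commit R7 -> on_hand[A=35 B=17] avail[A=35 B=17] open={}
Step 19: reserve R10 A 1 -> on_hand[A=35 B=17] avail[A=34 B=17] open={R10}
Open reservations: ['R10'] -> 1

Answer: 1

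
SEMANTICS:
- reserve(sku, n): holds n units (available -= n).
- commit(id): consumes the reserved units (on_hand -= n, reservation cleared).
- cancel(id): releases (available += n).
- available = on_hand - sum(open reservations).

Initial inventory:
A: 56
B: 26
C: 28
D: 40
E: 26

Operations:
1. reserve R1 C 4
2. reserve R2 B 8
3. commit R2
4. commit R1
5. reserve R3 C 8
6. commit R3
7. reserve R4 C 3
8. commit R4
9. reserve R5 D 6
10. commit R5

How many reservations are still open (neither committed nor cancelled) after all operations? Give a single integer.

Step 1: reserve R1 C 4 -> on_hand[A=56 B=26 C=28 D=40 E=26] avail[A=56 B=26 C=24 D=40 E=26] open={R1}
Step 2: reserve R2 B 8 -> on_hand[A=56 B=26 C=28 D=40 E=26] avail[A=56 B=18 C=24 D=40 E=26] open={R1,R2}
Step 3: commit R2 -> on_hand[A=56 B=18 C=28 D=40 E=26] avail[A=56 B=18 C=24 D=40 E=26] open={R1}
Step 4: commit R1 -> on_hand[A=56 B=18 C=24 D=40 E=26] avail[A=56 B=18 C=24 D=40 E=26] open={}
Step 5: reserve R3 C 8 -> on_hand[A=56 B=18 C=24 D=40 E=26] avail[A=56 B=18 C=16 D=40 E=26] open={R3}
Step 6: commit R3 -> on_hand[A=56 B=18 C=16 D=40 E=26] avail[A=56 B=18 C=16 D=40 E=26] open={}
Step 7: reserve R4 C 3 -> on_hand[A=56 B=18 C=16 D=40 E=26] avail[A=56 B=18 C=13 D=40 E=26] open={R4}
Step 8: commit R4 -> on_hand[A=56 B=18 C=13 D=40 E=26] avail[A=56 B=18 C=13 D=40 E=26] open={}
Step 9: reserve R5 D 6 -> on_hand[A=56 B=18 C=13 D=40 E=26] avail[A=56 B=18 C=13 D=34 E=26] open={R5}
Step 10: commit R5 -> on_hand[A=56 B=18 C=13 D=34 E=26] avail[A=56 B=18 C=13 D=34 E=26] open={}
Open reservations: [] -> 0

Answer: 0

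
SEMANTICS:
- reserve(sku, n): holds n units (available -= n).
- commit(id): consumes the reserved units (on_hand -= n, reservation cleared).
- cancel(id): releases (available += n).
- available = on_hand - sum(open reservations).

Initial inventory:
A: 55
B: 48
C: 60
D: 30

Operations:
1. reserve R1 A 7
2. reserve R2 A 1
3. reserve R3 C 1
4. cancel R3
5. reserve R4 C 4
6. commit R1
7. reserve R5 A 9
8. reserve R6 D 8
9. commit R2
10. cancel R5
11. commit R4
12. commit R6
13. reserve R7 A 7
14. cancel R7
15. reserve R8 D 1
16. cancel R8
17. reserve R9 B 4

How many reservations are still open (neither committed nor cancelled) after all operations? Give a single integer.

Step 1: reserve R1 A 7 -> on_hand[A=55 B=48 C=60 D=30] avail[A=48 B=48 C=60 D=30] open={R1}
Step 2: reserve R2 A 1 -> on_hand[A=55 B=48 C=60 D=30] avail[A=47 B=48 C=60 D=30] open={R1,R2}
Step 3: reserve R3 C 1 -> on_hand[A=55 B=48 C=60 D=30] avail[A=47 B=48 C=59 D=30] open={R1,R2,R3}
Step 4: cancel R3 -> on_hand[A=55 B=48 C=60 D=30] avail[A=47 B=48 C=60 D=30] open={R1,R2}
Step 5: reserve R4 C 4 -> on_hand[A=55 B=48 C=60 D=30] avail[A=47 B=48 C=56 D=30] open={R1,R2,R4}
Step 6: commit R1 -> on_hand[A=48 B=48 C=60 D=30] avail[A=47 B=48 C=56 D=30] open={R2,R4}
Step 7: reserve R5 A 9 -> on_hand[A=48 B=48 C=60 D=30] avail[A=38 B=48 C=56 D=30] open={R2,R4,R5}
Step 8: reserve R6 D 8 -> on_hand[A=48 B=48 C=60 D=30] avail[A=38 B=48 C=56 D=22] open={R2,R4,R5,R6}
Step 9: commit R2 -> on_hand[A=47 B=48 C=60 D=30] avail[A=38 B=48 C=56 D=22] open={R4,R5,R6}
Step 10: cancel R5 -> on_hand[A=47 B=48 C=60 D=30] avail[A=47 B=48 C=56 D=22] open={R4,R6}
Step 11: commit R4 -> on_hand[A=47 B=48 C=56 D=30] avail[A=47 B=48 C=56 D=22] open={R6}
Step 12: commit R6 -> on_hand[A=47 B=48 C=56 D=22] avail[A=47 B=48 C=56 D=22] open={}
Step 13: reserve R7 A 7 -> on_hand[A=47 B=48 C=56 D=22] avail[A=40 B=48 C=56 D=22] open={R7}
Step 14: cancel R7 -> on_hand[A=47 B=48 C=56 D=22] avail[A=47 B=48 C=56 D=22] open={}
Step 15: reserve R8 D 1 -> on_hand[A=47 B=48 C=56 D=22] avail[A=47 B=48 C=56 D=21] open={R8}
Step 16: cancel R8 -> on_hand[A=47 B=48 C=56 D=22] avail[A=47 B=48 C=56 D=22] open={}
Step 17: reserve R9 B 4 -> on_hand[A=47 B=48 C=56 D=22] avail[A=47 B=44 C=56 D=22] open={R9}
Open reservations: ['R9'] -> 1

Answer: 1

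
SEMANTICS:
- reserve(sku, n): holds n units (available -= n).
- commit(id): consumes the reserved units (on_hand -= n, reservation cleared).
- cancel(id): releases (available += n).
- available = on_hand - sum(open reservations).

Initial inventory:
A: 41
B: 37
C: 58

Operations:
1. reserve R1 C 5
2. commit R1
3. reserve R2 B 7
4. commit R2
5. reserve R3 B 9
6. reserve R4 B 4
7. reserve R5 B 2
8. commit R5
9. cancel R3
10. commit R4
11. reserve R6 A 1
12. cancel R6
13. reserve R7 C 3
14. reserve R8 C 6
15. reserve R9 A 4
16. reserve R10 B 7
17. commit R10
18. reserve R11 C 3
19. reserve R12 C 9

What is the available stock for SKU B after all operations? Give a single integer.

Step 1: reserve R1 C 5 -> on_hand[A=41 B=37 C=58] avail[A=41 B=37 C=53] open={R1}
Step 2: commit R1 -> on_hand[A=41 B=37 C=53] avail[A=41 B=37 C=53] open={}
Step 3: reserve R2 B 7 -> on_hand[A=41 B=37 C=53] avail[A=41 B=30 C=53] open={R2}
Step 4: commit R2 -> on_hand[A=41 B=30 C=53] avail[A=41 B=30 C=53] open={}
Step 5: reserve R3 B 9 -> on_hand[A=41 B=30 C=53] avail[A=41 B=21 C=53] open={R3}
Step 6: reserve R4 B 4 -> on_hand[A=41 B=30 C=53] avail[A=41 B=17 C=53] open={R3,R4}
Step 7: reserve R5 B 2 -> on_hand[A=41 B=30 C=53] avail[A=41 B=15 C=53] open={R3,R4,R5}
Step 8: commit R5 -> on_hand[A=41 B=28 C=53] avail[A=41 B=15 C=53] open={R3,R4}
Step 9: cancel R3 -> on_hand[A=41 B=28 C=53] avail[A=41 B=24 C=53] open={R4}
Step 10: commit R4 -> on_hand[A=41 B=24 C=53] avail[A=41 B=24 C=53] open={}
Step 11: reserve R6 A 1 -> on_hand[A=41 B=24 C=53] avail[A=40 B=24 C=53] open={R6}
Step 12: cancel R6 -> on_hand[A=41 B=24 C=53] avail[A=41 B=24 C=53] open={}
Step 13: reserve R7 C 3 -> on_hand[A=41 B=24 C=53] avail[A=41 B=24 C=50] open={R7}
Step 14: reserve R8 C 6 -> on_hand[A=41 B=24 C=53] avail[A=41 B=24 C=44] open={R7,R8}
Step 15: reserve R9 A 4 -> on_hand[A=41 B=24 C=53] avail[A=37 B=24 C=44] open={R7,R8,R9}
Step 16: reserve R10 B 7 -> on_hand[A=41 B=24 C=53] avail[A=37 B=17 C=44] open={R10,R7,R8,R9}
Step 17: commit R10 -> on_hand[A=41 B=17 C=53] avail[A=37 B=17 C=44] open={R7,R8,R9}
Step 18: reserve R11 C 3 -> on_hand[A=41 B=17 C=53] avail[A=37 B=17 C=41] open={R11,R7,R8,R9}
Step 19: reserve R12 C 9 -> on_hand[A=41 B=17 C=53] avail[A=37 B=17 C=32] open={R11,R12,R7,R8,R9}
Final available[B] = 17

Answer: 17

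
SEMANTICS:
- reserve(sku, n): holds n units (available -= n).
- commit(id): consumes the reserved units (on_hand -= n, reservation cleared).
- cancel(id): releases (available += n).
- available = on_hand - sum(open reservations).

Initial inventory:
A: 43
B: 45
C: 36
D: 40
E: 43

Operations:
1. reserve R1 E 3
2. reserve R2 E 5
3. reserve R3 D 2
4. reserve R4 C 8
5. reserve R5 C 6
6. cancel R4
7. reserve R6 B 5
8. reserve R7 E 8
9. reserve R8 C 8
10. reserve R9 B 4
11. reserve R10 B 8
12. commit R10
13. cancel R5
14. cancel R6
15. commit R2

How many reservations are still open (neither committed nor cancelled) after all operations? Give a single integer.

Step 1: reserve R1 E 3 -> on_hand[A=43 B=45 C=36 D=40 E=43] avail[A=43 B=45 C=36 D=40 E=40] open={R1}
Step 2: reserve R2 E 5 -> on_hand[A=43 B=45 C=36 D=40 E=43] avail[A=43 B=45 C=36 D=40 E=35] open={R1,R2}
Step 3: reserve R3 D 2 -> on_hand[A=43 B=45 C=36 D=40 E=43] avail[A=43 B=45 C=36 D=38 E=35] open={R1,R2,R3}
Step 4: reserve R4 C 8 -> on_hand[A=43 B=45 C=36 D=40 E=43] avail[A=43 B=45 C=28 D=38 E=35] open={R1,R2,R3,R4}
Step 5: reserve R5 C 6 -> on_hand[A=43 B=45 C=36 D=40 E=43] avail[A=43 B=45 C=22 D=38 E=35] open={R1,R2,R3,R4,R5}
Step 6: cancel R4 -> on_hand[A=43 B=45 C=36 D=40 E=43] avail[A=43 B=45 C=30 D=38 E=35] open={R1,R2,R3,R5}
Step 7: reserve R6 B 5 -> on_hand[A=43 B=45 C=36 D=40 E=43] avail[A=43 B=40 C=30 D=38 E=35] open={R1,R2,R3,R5,R6}
Step 8: reserve R7 E 8 -> on_hand[A=43 B=45 C=36 D=40 E=43] avail[A=43 B=40 C=30 D=38 E=27] open={R1,R2,R3,R5,R6,R7}
Step 9: reserve R8 C 8 -> on_hand[A=43 B=45 C=36 D=40 E=43] avail[A=43 B=40 C=22 D=38 E=27] open={R1,R2,R3,R5,R6,R7,R8}
Step 10: reserve R9 B 4 -> on_hand[A=43 B=45 C=36 D=40 E=43] avail[A=43 B=36 C=22 D=38 E=27] open={R1,R2,R3,R5,R6,R7,R8,R9}
Step 11: reserve R10 B 8 -> on_hand[A=43 B=45 C=36 D=40 E=43] avail[A=43 B=28 C=22 D=38 E=27] open={R1,R10,R2,R3,R5,R6,R7,R8,R9}
Step 12: commit R10 -> on_hand[A=43 B=37 C=36 D=40 E=43] avail[A=43 B=28 C=22 D=38 E=27] open={R1,R2,R3,R5,R6,R7,R8,R9}
Step 13: cancel R5 -> on_hand[A=43 B=37 C=36 D=40 E=43] avail[A=43 B=28 C=28 D=38 E=27] open={R1,R2,R3,R6,R7,R8,R9}
Step 14: cancel R6 -> on_hand[A=43 B=37 C=36 D=40 E=43] avail[A=43 B=33 C=28 D=38 E=27] open={R1,R2,R3,R7,R8,R9}
Step 15: commit R2 -> on_hand[A=43 B=37 C=36 D=40 E=38] avail[A=43 B=33 C=28 D=38 E=27] open={R1,R3,R7,R8,R9}
Open reservations: ['R1', 'R3', 'R7', 'R8', 'R9'] -> 5

Answer: 5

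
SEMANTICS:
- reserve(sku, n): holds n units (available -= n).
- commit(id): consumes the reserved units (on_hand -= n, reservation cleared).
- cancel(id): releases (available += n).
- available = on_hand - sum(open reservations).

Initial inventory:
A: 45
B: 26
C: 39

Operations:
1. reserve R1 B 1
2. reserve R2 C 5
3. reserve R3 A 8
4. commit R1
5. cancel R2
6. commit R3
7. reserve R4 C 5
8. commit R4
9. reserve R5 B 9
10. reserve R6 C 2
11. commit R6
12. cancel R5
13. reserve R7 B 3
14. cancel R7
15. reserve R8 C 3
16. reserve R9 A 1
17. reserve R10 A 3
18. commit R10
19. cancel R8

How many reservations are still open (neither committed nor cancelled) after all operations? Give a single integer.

Answer: 1

Derivation:
Step 1: reserve R1 B 1 -> on_hand[A=45 B=26 C=39] avail[A=45 B=25 C=39] open={R1}
Step 2: reserve R2 C 5 -> on_hand[A=45 B=26 C=39] avail[A=45 B=25 C=34] open={R1,R2}
Step 3: reserve R3 A 8 -> on_hand[A=45 B=26 C=39] avail[A=37 B=25 C=34] open={R1,R2,R3}
Step 4: commit R1 -> on_hand[A=45 B=25 C=39] avail[A=37 B=25 C=34] open={R2,R3}
Step 5: cancel R2 -> on_hand[A=45 B=25 C=39] avail[A=37 B=25 C=39] open={R3}
Step 6: commit R3 -> on_hand[A=37 B=25 C=39] avail[A=37 B=25 C=39] open={}
Step 7: reserve R4 C 5 -> on_hand[A=37 B=25 C=39] avail[A=37 B=25 C=34] open={R4}
Step 8: commit R4 -> on_hand[A=37 B=25 C=34] avail[A=37 B=25 C=34] open={}
Step 9: reserve R5 B 9 -> on_hand[A=37 B=25 C=34] avail[A=37 B=16 C=34] open={R5}
Step 10: reserve R6 C 2 -> on_hand[A=37 B=25 C=34] avail[A=37 B=16 C=32] open={R5,R6}
Step 11: commit R6 -> on_hand[A=37 B=25 C=32] avail[A=37 B=16 C=32] open={R5}
Step 12: cancel R5 -> on_hand[A=37 B=25 C=32] avail[A=37 B=25 C=32] open={}
Step 13: reserve R7 B 3 -> on_hand[A=37 B=25 C=32] avail[A=37 B=22 C=32] open={R7}
Step 14: cancel R7 -> on_hand[A=37 B=25 C=32] avail[A=37 B=25 C=32] open={}
Step 15: reserve R8 C 3 -> on_hand[A=37 B=25 C=32] avail[A=37 B=25 C=29] open={R8}
Step 16: reserve R9 A 1 -> on_hand[A=37 B=25 C=32] avail[A=36 B=25 C=29] open={R8,R9}
Step 17: reserve R10 A 3 -> on_hand[A=37 B=25 C=32] avail[A=33 B=25 C=29] open={R10,R8,R9}
Step 18: commit R10 -> on_hand[A=34 B=25 C=32] avail[A=33 B=25 C=29] open={R8,R9}
Step 19: cancel R8 -> on_hand[A=34 B=25 C=32] avail[A=33 B=25 C=32] open={R9}
Open reservations: ['R9'] -> 1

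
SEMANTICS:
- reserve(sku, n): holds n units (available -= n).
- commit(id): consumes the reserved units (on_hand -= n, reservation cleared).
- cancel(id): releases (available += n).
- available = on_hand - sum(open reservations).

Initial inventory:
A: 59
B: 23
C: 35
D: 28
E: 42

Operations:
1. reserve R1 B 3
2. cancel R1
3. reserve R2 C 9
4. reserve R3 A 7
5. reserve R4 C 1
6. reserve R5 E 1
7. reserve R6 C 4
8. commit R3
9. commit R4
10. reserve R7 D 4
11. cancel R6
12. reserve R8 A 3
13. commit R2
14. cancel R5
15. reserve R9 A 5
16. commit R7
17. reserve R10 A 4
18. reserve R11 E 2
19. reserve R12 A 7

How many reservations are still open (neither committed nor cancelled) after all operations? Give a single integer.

Answer: 5

Derivation:
Step 1: reserve R1 B 3 -> on_hand[A=59 B=23 C=35 D=28 E=42] avail[A=59 B=20 C=35 D=28 E=42] open={R1}
Step 2: cancel R1 -> on_hand[A=59 B=23 C=35 D=28 E=42] avail[A=59 B=23 C=35 D=28 E=42] open={}
Step 3: reserve R2 C 9 -> on_hand[A=59 B=23 C=35 D=28 E=42] avail[A=59 B=23 C=26 D=28 E=42] open={R2}
Step 4: reserve R3 A 7 -> on_hand[A=59 B=23 C=35 D=28 E=42] avail[A=52 B=23 C=26 D=28 E=42] open={R2,R3}
Step 5: reserve R4 C 1 -> on_hand[A=59 B=23 C=35 D=28 E=42] avail[A=52 B=23 C=25 D=28 E=42] open={R2,R3,R4}
Step 6: reserve R5 E 1 -> on_hand[A=59 B=23 C=35 D=28 E=42] avail[A=52 B=23 C=25 D=28 E=41] open={R2,R3,R4,R5}
Step 7: reserve R6 C 4 -> on_hand[A=59 B=23 C=35 D=28 E=42] avail[A=52 B=23 C=21 D=28 E=41] open={R2,R3,R4,R5,R6}
Step 8: commit R3 -> on_hand[A=52 B=23 C=35 D=28 E=42] avail[A=52 B=23 C=21 D=28 E=41] open={R2,R4,R5,R6}
Step 9: commit R4 -> on_hand[A=52 B=23 C=34 D=28 E=42] avail[A=52 B=23 C=21 D=28 E=41] open={R2,R5,R6}
Step 10: reserve R7 D 4 -> on_hand[A=52 B=23 C=34 D=28 E=42] avail[A=52 B=23 C=21 D=24 E=41] open={R2,R5,R6,R7}
Step 11: cancel R6 -> on_hand[A=52 B=23 C=34 D=28 E=42] avail[A=52 B=23 C=25 D=24 E=41] open={R2,R5,R7}
Step 12: reserve R8 A 3 -> on_hand[A=52 B=23 C=34 D=28 E=42] avail[A=49 B=23 C=25 D=24 E=41] open={R2,R5,R7,R8}
Step 13: commit R2 -> on_hand[A=52 B=23 C=25 D=28 E=42] avail[A=49 B=23 C=25 D=24 E=41] open={R5,R7,R8}
Step 14: cancel R5 -> on_hand[A=52 B=23 C=25 D=28 E=42] avail[A=49 B=23 C=25 D=24 E=42] open={R7,R8}
Step 15: reserve R9 A 5 -> on_hand[A=52 B=23 C=25 D=28 E=42] avail[A=44 B=23 C=25 D=24 E=42] open={R7,R8,R9}
Step 16: commit R7 -> on_hand[A=52 B=23 C=25 D=24 E=42] avail[A=44 B=23 C=25 D=24 E=42] open={R8,R9}
Step 17: reserve R10 A 4 -> on_hand[A=52 B=23 C=25 D=24 E=42] avail[A=40 B=23 C=25 D=24 E=42] open={R10,R8,R9}
Step 18: reserve R11 E 2 -> on_hand[A=52 B=23 C=25 D=24 E=42] avail[A=40 B=23 C=25 D=24 E=40] open={R10,R11,R8,R9}
Step 19: reserve R12 A 7 -> on_hand[A=52 B=23 C=25 D=24 E=42] avail[A=33 B=23 C=25 D=24 E=40] open={R10,R11,R12,R8,R9}
Open reservations: ['R10', 'R11', 'R12', 'R8', 'R9'] -> 5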